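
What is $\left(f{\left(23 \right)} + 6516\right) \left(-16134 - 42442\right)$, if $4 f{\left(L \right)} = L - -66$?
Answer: $-382984532$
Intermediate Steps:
$f{\left(L \right)} = \frac{33}{2} + \frac{L}{4}$ ($f{\left(L \right)} = \frac{L - -66}{4} = \frac{L + 66}{4} = \frac{66 + L}{4} = \frac{33}{2} + \frac{L}{4}$)
$\left(f{\left(23 \right)} + 6516\right) \left(-16134 - 42442\right) = \left(\left(\frac{33}{2} + \frac{1}{4} \cdot 23\right) + 6516\right) \left(-16134 - 42442\right) = \left(\left(\frac{33}{2} + \frac{23}{4}\right) + 6516\right) \left(-58576\right) = \left(\frac{89}{4} + 6516\right) \left(-58576\right) = \frac{26153}{4} \left(-58576\right) = -382984532$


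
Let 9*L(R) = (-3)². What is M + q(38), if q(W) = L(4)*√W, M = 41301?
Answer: 41301 + √38 ≈ 41307.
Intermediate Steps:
L(R) = 1 (L(R) = (⅑)*(-3)² = (⅑)*9 = 1)
q(W) = √W (q(W) = 1*√W = √W)
M + q(38) = 41301 + √38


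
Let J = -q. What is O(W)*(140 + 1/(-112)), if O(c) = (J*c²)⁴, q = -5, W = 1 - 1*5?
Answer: 40138240000/7 ≈ 5.7340e+9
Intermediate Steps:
W = -4 (W = 1 - 5 = -4)
J = 5 (J = -1*(-5) = 5)
O(c) = 625*c⁸ (O(c) = (5*c²)⁴ = 625*c⁸)
O(W)*(140 + 1/(-112)) = (625*(-4)⁸)*(140 + 1/(-112)) = (625*65536)*(140 - 1/112) = 40960000*(15679/112) = 40138240000/7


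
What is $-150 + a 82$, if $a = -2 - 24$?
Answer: $-2282$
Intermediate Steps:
$a = -26$
$-150 + a 82 = -150 - 2132 = -2282$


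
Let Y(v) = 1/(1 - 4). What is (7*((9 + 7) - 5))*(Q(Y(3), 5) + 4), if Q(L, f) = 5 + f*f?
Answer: 2618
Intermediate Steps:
Y(v) = -⅓ (Y(v) = 1/(-3) = -⅓)
Q(L, f) = 5 + f²
(7*((9 + 7) - 5))*(Q(Y(3), 5) + 4) = (7*((9 + 7) - 5))*((5 + 5²) + 4) = (7*(16 - 5))*((5 + 25) + 4) = (7*11)*(30 + 4) = 77*34 = 2618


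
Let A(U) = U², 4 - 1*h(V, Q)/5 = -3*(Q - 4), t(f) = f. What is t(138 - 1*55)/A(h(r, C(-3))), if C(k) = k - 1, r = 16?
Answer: 83/10000 ≈ 0.0083000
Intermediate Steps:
C(k) = -1 + k
h(V, Q) = -40 + 15*Q (h(V, Q) = 20 - (-15)*(Q - 4) = 20 - (-15)*(-4 + Q) = 20 - 5*(12 - 3*Q) = 20 + (-60 + 15*Q) = -40 + 15*Q)
t(138 - 1*55)/A(h(r, C(-3))) = (138 - 1*55)/((-40 + 15*(-1 - 3))²) = (138 - 55)/((-40 + 15*(-4))²) = 83/((-40 - 60)²) = 83/((-100)²) = 83/10000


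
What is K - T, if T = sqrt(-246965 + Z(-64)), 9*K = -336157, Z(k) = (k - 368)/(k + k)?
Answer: -336157/9 - I*sqrt(3951386)/4 ≈ -37351.0 - 496.95*I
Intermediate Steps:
Z(k) = (-368 + k)/(2*k) (Z(k) = (-368 + k)/((2*k)) = (-368 + k)*(1/(2*k)) = (-368 + k)/(2*k))
K = -336157/9 (K = (1/9)*(-336157) = -336157/9 ≈ -37351.)
T = I*sqrt(3951386)/4 (T = sqrt(-246965 + (1/2)*(-368 - 64)/(-64)) = sqrt(-246965 + (1/2)*(-1/64)*(-432)) = sqrt(-246965 + 27/8) = sqrt(-1975693/8) = I*sqrt(3951386)/4 ≈ 496.95*I)
K - T = -336157/9 - I*sqrt(3951386)/4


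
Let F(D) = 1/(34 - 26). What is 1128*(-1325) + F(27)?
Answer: -11956799/8 ≈ -1.4946e+6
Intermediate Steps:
F(D) = 1/8
1128*(-1325) + F(27) = 1128*(-1325) + 1/8 = -1494600 + 1/8 = -11956799/8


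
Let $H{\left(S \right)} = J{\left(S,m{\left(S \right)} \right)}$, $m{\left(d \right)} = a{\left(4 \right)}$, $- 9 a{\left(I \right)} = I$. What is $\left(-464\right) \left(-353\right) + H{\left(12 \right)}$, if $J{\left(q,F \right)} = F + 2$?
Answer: $\frac{1474142}{9} \approx 1.6379 \cdot 10^{5}$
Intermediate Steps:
$a{\left(I \right)} = - \frac{I}{9}$
$m{\left(d \right)} = - \frac{4}{9}$ ($m{\left(d \right)} = \left(- \frac{1}{9}\right) 4 = - \frac{4}{9}$)
$J{\left(q,F \right)} = 2 + F$
$H{\left(S \right)} = \frac{14}{9}$ ($H{\left(S \right)} = 2 - \frac{4}{9} = \frac{14}{9}$)
$\left(-464\right) \left(-353\right) + H{\left(12 \right)} = \left(-464\right) \left(-353\right) + \frac{14}{9} = 163792 + \frac{14}{9} = \frac{1474142}{9}$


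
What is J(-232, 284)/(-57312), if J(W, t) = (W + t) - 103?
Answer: 17/19104 ≈ 0.00088987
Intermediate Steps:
J(W, t) = -103 + W + t
J(-232, 284)/(-57312) = (-103 - 232 + 284)/(-57312) = -51*(-1/57312) = 17/19104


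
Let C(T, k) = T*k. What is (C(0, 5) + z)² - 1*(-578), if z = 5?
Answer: 603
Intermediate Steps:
(C(0, 5) + z)² - 1*(-578) = (0*5 + 5)² - 1*(-578) = (0 + 5)² + 578 = 5² + 578 = 25 + 578 = 603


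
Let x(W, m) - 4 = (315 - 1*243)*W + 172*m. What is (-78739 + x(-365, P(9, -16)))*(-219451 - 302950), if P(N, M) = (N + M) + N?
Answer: 54680235071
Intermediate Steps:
P(N, M) = M + 2*N (P(N, M) = (M + N) + N = M + 2*N)
x(W, m) = 4 + 72*W + 172*m (x(W, m) = 4 + ((315 - 1*243)*W + 172*m) = 4 + ((315 - 243)*W + 172*m) = 4 + (72*W + 172*m) = 4 + 72*W + 172*m)
(-78739 + x(-365, P(9, -16)))*(-219451 - 302950) = (-78739 + (4 + 72*(-365) + 172*(-16 + 2*9)))*(-219451 - 302950) = (-78739 + (4 - 26280 + 172*(-16 + 18)))*(-522401) = (-78739 + (4 - 26280 + 172*2))*(-522401) = (-78739 + (4 - 26280 + 344))*(-522401) = (-78739 - 25932)*(-522401) = -104671*(-522401) = 54680235071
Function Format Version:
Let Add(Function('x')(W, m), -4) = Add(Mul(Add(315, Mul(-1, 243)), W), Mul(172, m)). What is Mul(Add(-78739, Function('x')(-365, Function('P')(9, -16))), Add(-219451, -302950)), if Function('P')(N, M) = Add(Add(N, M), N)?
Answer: 54680235071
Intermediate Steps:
Function('P')(N, M) = Add(M, Mul(2, N)) (Function('P')(N, M) = Add(Add(M, N), N) = Add(M, Mul(2, N)))
Function('x')(W, m) = Add(4, Mul(72, W), Mul(172, m)) (Function('x')(W, m) = Add(4, Add(Mul(Add(315, Mul(-1, 243)), W), Mul(172, m))) = Add(4, Add(Mul(Add(315, -243), W), Mul(172, m))) = Add(4, Add(Mul(72, W), Mul(172, m))) = Add(4, Mul(72, W), Mul(172, m)))
Mul(Add(-78739, Function('x')(-365, Function('P')(9, -16))), Add(-219451, -302950)) = Mul(Add(-78739, Add(4, Mul(72, -365), Mul(172, Add(-16, Mul(2, 9))))), Add(-219451, -302950)) = Mul(Add(-78739, Add(4, -26280, Mul(172, Add(-16, 18)))), -522401) = Mul(Add(-78739, Add(4, -26280, Mul(172, 2))), -522401) = Mul(Add(-78739, Add(4, -26280, 344)), -522401) = Mul(Add(-78739, -25932), -522401) = Mul(-104671, -522401) = 54680235071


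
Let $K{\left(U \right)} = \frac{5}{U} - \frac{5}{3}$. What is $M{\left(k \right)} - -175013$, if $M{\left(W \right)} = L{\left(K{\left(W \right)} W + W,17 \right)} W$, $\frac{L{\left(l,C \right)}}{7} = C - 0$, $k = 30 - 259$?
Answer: $147762$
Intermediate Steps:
$K{\left(U \right)} = - \frac{5}{3} + \frac{5}{U}$ ($K{\left(U \right)} = \frac{5}{U} - \frac{5}{3} = - \frac{5}{3} + \frac{5}{U}$)
$k = -229$ ($k = 30 - 259 = -229$)
$L{\left(l,C \right)} = 7 C$ ($L{\left(l,C \right)} = 7 \left(C - 0\right) = 7 \left(C + 0\right) = 7 C$)
$M{\left(W \right)} = 119 W$ ($M{\left(W \right)} = 7 \cdot 17 W = 119 W$)
$M{\left(k \right)} - -175013 = 119 \left(-229\right) - -175013 = -27251 + 175013 = 147762$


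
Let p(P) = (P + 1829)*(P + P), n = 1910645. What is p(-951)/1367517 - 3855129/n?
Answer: -2820882508771/870946506155 ≈ -3.2389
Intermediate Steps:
p(P) = 2*P*(1829 + P) (p(P) = (1829 + P)*(2*P) = 2*P*(1829 + P))
p(-951)/1367517 - 3855129/n = (2*(-951)*(1829 - 951))/1367517 - 3855129/1910645 = (2*(-951)*878)*(1/1367517) - 3855129*1/1910645 = -1669956*1/1367517 - 3855129/1910645 = -556652/455839 - 3855129/1910645 = -2820882508771/870946506155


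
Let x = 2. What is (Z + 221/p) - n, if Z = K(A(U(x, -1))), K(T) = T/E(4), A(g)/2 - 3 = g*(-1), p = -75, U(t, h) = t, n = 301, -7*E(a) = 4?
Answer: -46117/150 ≈ -307.45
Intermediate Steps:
E(a) = -4/7 (E(a) = -⅐*4 = -4/7)
A(g) = 6 - 2*g (A(g) = 6 + 2*(g*(-1)) = 6 + 2*(-g) = 6 - 2*g)
K(T) = -7*T/4 (K(T) = T/(-4/7) = T*(-7/4) = -7*T/4)
Z = -7/2 (Z = -7*(6 - 2*2)/4 = -7*(6 - 4)/4 = -7/4*2 = -7/2 ≈ -3.5000)
(Z + 221/p) - n = (-7/2 + 221/(-75)) - 1*301 = (-7/2 + 221*(-1/75)) - 301 = (-7/2 - 221/75) - 301 = -967/150 - 301 = -46117/150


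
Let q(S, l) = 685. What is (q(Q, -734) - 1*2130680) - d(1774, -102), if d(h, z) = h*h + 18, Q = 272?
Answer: -5277089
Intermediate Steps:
d(h, z) = 18 + h² (d(h, z) = h² + 18 = 18 + h²)
(q(Q, -734) - 1*2130680) - d(1774, -102) = (685 - 1*2130680) - (18 + 1774²) = (685 - 2130680) - (18 + 3147076) = -2129995 - 1*3147094 = -2129995 - 3147094 = -5277089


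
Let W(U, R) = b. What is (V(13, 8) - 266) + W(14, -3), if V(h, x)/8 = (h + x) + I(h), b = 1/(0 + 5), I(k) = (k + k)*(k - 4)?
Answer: 8871/5 ≈ 1774.2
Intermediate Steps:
I(k) = 2*k*(-4 + k) (I(k) = (2*k)*(-4 + k) = 2*k*(-4 + k))
b = ⅕ (b = 1/5 = ⅕ ≈ 0.20000)
W(U, R) = ⅕
V(h, x) = 8*h + 8*x + 16*h*(-4 + h) (V(h, x) = 8*((h + x) + 2*h*(-4 + h)) = 8*(h + x + 2*h*(-4 + h)) = 8*h + 8*x + 16*h*(-4 + h))
(V(13, 8) - 266) + W(14, -3) = ((8*13 + 8*8 + 16*13*(-4 + 13)) - 266) + ⅕ = ((104 + 64 + 16*13*9) - 266) + ⅕ = ((104 + 64 + 1872) - 266) + ⅕ = (2040 - 266) + ⅕ = 1774 + ⅕ = 8871/5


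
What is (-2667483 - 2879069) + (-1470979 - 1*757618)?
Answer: -7775149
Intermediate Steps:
(-2667483 - 2879069) + (-1470979 - 1*757618) = -5546552 + (-1470979 - 757618) = -5546552 - 2228597 = -7775149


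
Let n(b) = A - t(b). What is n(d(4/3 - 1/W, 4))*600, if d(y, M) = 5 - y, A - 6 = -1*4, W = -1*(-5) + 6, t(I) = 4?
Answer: -1200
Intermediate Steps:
W = 11 (W = 5 + 6 = 11)
A = 2 (A = 6 - 1*4 = 6 - 4 = 2)
n(b) = -2 (n(b) = 2 - 1*4 = 2 - 4 = -2)
n(d(4/3 - 1/W, 4))*600 = -2*600 = -1200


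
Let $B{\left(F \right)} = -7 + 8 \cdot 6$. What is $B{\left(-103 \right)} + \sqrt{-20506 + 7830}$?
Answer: $41 + 2 i \sqrt{3169} \approx 41.0 + 112.59 i$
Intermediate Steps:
$B{\left(F \right)} = 41$ ($B{\left(F \right)} = -7 + 48 = 41$)
$B{\left(-103 \right)} + \sqrt{-20506 + 7830} = 41 + \sqrt{-20506 + 7830} = 41 + \sqrt{-12676} = 41 + 2 i \sqrt{3169}$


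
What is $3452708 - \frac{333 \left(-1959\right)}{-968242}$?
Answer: $\frac{3343056246989}{968242} \approx 3.4527 \cdot 10^{6}$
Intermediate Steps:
$3452708 - \frac{333 \left(-1959\right)}{-968242} = 3452708 - \left(-652347\right) \left(- \frac{1}{968242}\right) = 3452708 - \frac{652347}{968242} = \frac{3343056246989}{968242}$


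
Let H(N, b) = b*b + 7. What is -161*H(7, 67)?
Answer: -723856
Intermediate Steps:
H(N, b) = 7 + b² (H(N, b) = b² + 7 = 7 + b²)
-161*H(7, 67) = -161*(7 + 67²) = -161*(7 + 4489) = -161*4496 = -1*723856 = -723856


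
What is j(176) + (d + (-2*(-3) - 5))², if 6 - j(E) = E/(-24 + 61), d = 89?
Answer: 299746/37 ≈ 8101.2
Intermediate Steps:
j(E) = 6 - E/37 (j(E) = 6 - E/(-24 + 61) = 6 - E/37)
j(176) + (d + (-2*(-3) - 5))² = (6 - 1/37*176) + (89 + (-2*(-3) - 5))² = (6 - 176/37) + (89 + (6 - 5))² = 46/37 + (89 + 1)² = 46/37 + 90² = 46/37 + 8100 = 299746/37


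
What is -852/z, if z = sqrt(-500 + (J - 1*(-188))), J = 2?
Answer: 426*I*sqrt(310)/155 ≈ 48.39*I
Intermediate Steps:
z = I*sqrt(310) (z = sqrt(-500 + (2 - 1*(-188))) = sqrt(-500 + (2 + 188)) = sqrt(-500 + 190) = sqrt(-310) = I*sqrt(310) ≈ 17.607*I)
-852/z = -852*(-I*sqrt(310)/310) = -(-426)*I*sqrt(310)/155 = 426*I*sqrt(310)/155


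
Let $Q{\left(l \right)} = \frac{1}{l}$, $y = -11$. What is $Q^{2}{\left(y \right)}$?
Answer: $\frac{1}{121} \approx 0.0082645$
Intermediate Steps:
$Q^{2}{\left(y \right)} = \left(\frac{1}{-11}\right)^{2} = \left(- \frac{1}{11}\right)^{2} = \frac{1}{121}$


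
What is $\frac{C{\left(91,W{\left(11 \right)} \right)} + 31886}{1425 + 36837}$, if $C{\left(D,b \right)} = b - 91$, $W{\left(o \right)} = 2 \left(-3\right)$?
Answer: $\frac{31789}{38262} \approx 0.83082$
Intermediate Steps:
$W{\left(o \right)} = -6$
$C{\left(D,b \right)} = -91 + b$
$\frac{C{\left(91,W{\left(11 \right)} \right)} + 31886}{1425 + 36837} = \frac{\left(-91 - 6\right) + 31886}{1425 + 36837} = \frac{-97 + 31886}{38262} = 31789 \cdot \frac{1}{38262} = \frac{31789}{38262}$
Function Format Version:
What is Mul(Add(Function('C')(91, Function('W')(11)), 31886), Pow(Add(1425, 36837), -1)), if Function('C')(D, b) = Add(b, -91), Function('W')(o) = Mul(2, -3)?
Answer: Rational(31789, 38262) ≈ 0.83082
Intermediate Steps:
Function('W')(o) = -6
Function('C')(D, b) = Add(-91, b)
Mul(Add(Function('C')(91, Function('W')(11)), 31886), Pow(Add(1425, 36837), -1)) = Mul(Add(Add(-91, -6), 31886), Pow(Add(1425, 36837), -1)) = Mul(Add(-97, 31886), Pow(38262, -1)) = Mul(31789, Rational(1, 38262)) = Rational(31789, 38262)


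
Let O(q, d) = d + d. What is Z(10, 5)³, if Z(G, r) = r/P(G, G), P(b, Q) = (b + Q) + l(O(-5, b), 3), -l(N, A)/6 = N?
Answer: -1/8000 ≈ -0.00012500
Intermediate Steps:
O(q, d) = 2*d
l(N, A) = -6*N
P(b, Q) = Q - 11*b (P(b, Q) = (b + Q) - 12*b = (Q + b) - 12*b = Q - 11*b)
Z(G, r) = -r/(10*G) (Z(G, r) = r/(G - 11*G) = r/((-10*G)) = r*(-1/(10*G)) = -r/(10*G))
Z(10, 5)³ = (-⅒*5/10)³ = (-⅒*5*⅒)³ = (-1/20)³ = -1/8000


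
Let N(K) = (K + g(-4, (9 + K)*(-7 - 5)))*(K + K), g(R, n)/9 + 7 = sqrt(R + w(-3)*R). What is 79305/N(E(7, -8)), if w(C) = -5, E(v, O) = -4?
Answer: 79305/248 ≈ 319.78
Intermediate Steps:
g(R, n) = -63 + 18*sqrt(-R) (g(R, n) = -63 + 9*sqrt(R - 5*R) = -63 + 9*sqrt(-4*R) = -63 + 9*(2*sqrt(-R)) = -63 + 18*sqrt(-R))
N(K) = 2*K*(-27 + K) (N(K) = (K + (-63 + 18*sqrt(-1*(-4))))*(K + K) = (K + (-63 + 18*sqrt(4)))*(2*K) = (K + (-63 + 18*2))*(2*K) = (K + (-63 + 36))*(2*K) = (K - 27)*(2*K) = (-27 + K)*(2*K) = 2*K*(-27 + K))
79305/N(E(7, -8)) = 79305/((2*(-4)*(-27 - 4))) = 79305/((2*(-4)*(-31))) = 79305/248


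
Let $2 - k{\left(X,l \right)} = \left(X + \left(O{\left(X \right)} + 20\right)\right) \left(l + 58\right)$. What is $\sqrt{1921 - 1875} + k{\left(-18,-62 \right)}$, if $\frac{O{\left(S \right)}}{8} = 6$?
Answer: $202 + \sqrt{46} \approx 208.78$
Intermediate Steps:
$O{\left(S \right)} = 48$ ($O{\left(S \right)} = 8 \cdot 6 = 48$)
$k{\left(X,l \right)} = 2 - \left(58 + l\right) \left(68 + X\right)$ ($k{\left(X,l \right)} = 2 - \left(X + \left(48 + 20\right)\right) \left(l + 58\right) = 2 - \left(X + 68\right) \left(58 + l\right) = 2 - \left(68 + X\right) \left(58 + l\right) = 2 - \left(58 + l\right) \left(68 + X\right)$)
$\sqrt{1921 - 1875} + k{\left(-18,-62 \right)} = \sqrt{1921 - 1875} - \left(-1318 + 1116\right) = \sqrt{46} + \left(-3942 + 4216 + 1044 - 1116\right) = \sqrt{46} + 202 = 202 + \sqrt{46}$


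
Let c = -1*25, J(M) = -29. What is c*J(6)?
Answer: 725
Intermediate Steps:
c = -25
c*J(6) = -25*(-29) = 725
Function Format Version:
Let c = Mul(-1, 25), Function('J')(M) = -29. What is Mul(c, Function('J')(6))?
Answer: 725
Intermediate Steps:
c = -25
Mul(c, Function('J')(6)) = Mul(-25, -29) = 725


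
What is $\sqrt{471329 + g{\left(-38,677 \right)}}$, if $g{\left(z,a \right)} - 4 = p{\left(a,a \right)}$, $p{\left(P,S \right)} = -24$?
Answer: $\sqrt{471309} \approx 686.52$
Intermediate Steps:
$g{\left(z,a \right)} = -20$ ($g{\left(z,a \right)} = 4 - 24 = -20$)
$\sqrt{471329 + g{\left(-38,677 \right)}} = \sqrt{471329 - 20} = \sqrt{471309}$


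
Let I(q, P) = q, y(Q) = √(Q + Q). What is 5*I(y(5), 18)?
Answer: 5*√10 ≈ 15.811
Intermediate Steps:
y(Q) = √2*√Q (y(Q) = √(2*Q) = √2*√Q)
5*I(y(5), 18) = 5*(√2*√5) = 5*√10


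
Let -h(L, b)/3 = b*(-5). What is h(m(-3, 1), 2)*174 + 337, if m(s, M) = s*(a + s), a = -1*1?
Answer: 5557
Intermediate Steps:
a = -1
m(s, M) = s*(-1 + s)
h(L, b) = 15*b (h(L, b) = -3*b*(-5) = -(-15)*b = 15*b)
h(m(-3, 1), 2)*174 + 337 = (15*2)*174 + 337 = 30*174 + 337 = 5220 + 337 = 5557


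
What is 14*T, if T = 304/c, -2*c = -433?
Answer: 8512/433 ≈ 19.658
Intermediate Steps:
c = 433/2 (c = -½*(-433) = 433/2 ≈ 216.50)
T = 608/433 (T = 304/(433/2) = 304*(2/433) = 608/433 ≈ 1.4042)
14*T = 14*(608/433) = 8512/433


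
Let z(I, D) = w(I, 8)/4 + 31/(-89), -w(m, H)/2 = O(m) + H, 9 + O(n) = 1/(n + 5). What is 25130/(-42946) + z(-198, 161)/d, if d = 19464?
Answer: -2100419424935/3589567628772 ≈ -0.58515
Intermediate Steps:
O(n) = -9 + 1/(5 + n) (O(n) = -9 + 1/(n + 5) = -9 + 1/(5 + n))
w(m, H) = -2*H - 2*(-44 - 9*m)/(5 + m) (w(m, H) = -2*((-44 - 9*m)/(5 + m) + H) = -2*(H + (-44 - 9*m)/(5 + m)) = -2*H - 2*(-44 - 9*m)/(5 + m))
z(I, D) = -31/89 + (4 + I)/(2*(5 + I)) (z(I, D) = (2*(44 + 9*I - 1*8*(5 + I))/(5 + I))/4 + 31/(-89) = (2*(44 + 9*I + (-40 - 8*I))/(5 + I))*(¼) + 31*(-1/89) = (2*(4 + I)/(5 + I))*(¼) - 31/89 = (4 + I)/(2*(5 + I)) - 31/89 = -31/89 + (4 + I)/(2*(5 + I)))
25130/(-42946) + z(-198, 161)/d = 25130/(-42946) + ((46 + 27*(-198))/(178*(5 - 198)))/19464 = 25130*(-1/42946) + ((1/178)*(46 - 5346)/(-193))*(1/19464) = -12565/21473 + ((1/178)*(-1/193)*(-5300))*(1/19464) = -12565/21473 + (2650/17177)*(1/19464) = -12565/21473 + 1325/167166564 = -2100419424935/3589567628772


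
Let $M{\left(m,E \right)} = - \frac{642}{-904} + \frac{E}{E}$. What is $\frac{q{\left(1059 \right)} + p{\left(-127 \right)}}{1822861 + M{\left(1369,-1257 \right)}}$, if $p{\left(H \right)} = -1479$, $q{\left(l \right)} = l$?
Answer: $- \frac{37968}{164786789} \approx -0.00023041$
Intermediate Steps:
$M{\left(m,E \right)} = \frac{773}{452}$ ($M{\left(m,E \right)} = \left(-642\right) \left(- \frac{1}{904}\right) + 1 = \frac{321}{452} + 1 = \frac{773}{452}$)
$\frac{q{\left(1059 \right)} + p{\left(-127 \right)}}{1822861 + M{\left(1369,-1257 \right)}} = \frac{1059 - 1479}{1822861 + \frac{773}{452}} = - \frac{420}{\frac{823933945}{452}} = \left(-420\right) \frac{452}{823933945} = - \frac{37968}{164786789}$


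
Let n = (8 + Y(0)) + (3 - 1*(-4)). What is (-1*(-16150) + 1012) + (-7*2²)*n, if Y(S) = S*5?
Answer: 16742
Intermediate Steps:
Y(S) = 5*S
n = 15 (n = (8 + 5*0) + (3 - 1*(-4)) = (8 + 0) + (3 + 4) = 8 + 7 = 15)
(-1*(-16150) + 1012) + (-7*2²)*n = (-1*(-16150) + 1012) - 7*2²*15 = (16150 + 1012) - 7*4*15 = 17162 - 28*15 = 17162 - 420 = 16742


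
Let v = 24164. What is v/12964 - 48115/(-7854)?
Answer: 29055247/3636402 ≈ 7.9901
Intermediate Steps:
v/12964 - 48115/(-7854) = 24164/12964 - 48115/(-7854) = 24164*(1/12964) - 48115*(-1/7854) = 863/463 + 48115/7854 = 29055247/3636402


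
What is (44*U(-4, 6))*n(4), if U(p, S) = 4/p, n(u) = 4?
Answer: -176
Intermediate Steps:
(44*U(-4, 6))*n(4) = (44*(4/(-4)))*4 = (44*(4*(-¼)))*4 = (44*(-1))*4 = -44*4 = -176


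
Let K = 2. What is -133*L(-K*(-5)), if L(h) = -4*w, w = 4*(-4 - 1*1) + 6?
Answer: -7448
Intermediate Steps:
w = -14 (w = 4*(-4 - 1) + 6 = 4*(-5) + 6 = -20 + 6 = -14)
L(h) = 56 (L(h) = -4*(-14) = 56)
-133*L(-K*(-5)) = -133*56 = -7448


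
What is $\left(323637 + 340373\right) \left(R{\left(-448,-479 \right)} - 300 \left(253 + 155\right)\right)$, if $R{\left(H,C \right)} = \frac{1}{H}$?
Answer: $- \frac{18205560908005}{224} \approx -8.1275 \cdot 10^{10}$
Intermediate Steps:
$\left(323637 + 340373\right) \left(R{\left(-448,-479 \right)} - 300 \left(253 + 155\right)\right) = \left(323637 + 340373\right) \left(\frac{1}{-448} - 300 \left(253 + 155\right)\right) = 664010 \left(- \frac{1}{448} - 122400\right) = 664010 \left(- \frac{54835201}{448}\right) = - \frac{18205560908005}{224}$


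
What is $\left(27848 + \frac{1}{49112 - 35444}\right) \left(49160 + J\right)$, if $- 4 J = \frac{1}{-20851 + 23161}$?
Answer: $\frac{34579031215725907}{25258464} \approx 1.369 \cdot 10^{9}$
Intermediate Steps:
$J = - \frac{1}{9240}$ ($J = - \frac{1}{4 \left(-20851 + 23161\right)} = - \frac{1}{4 \cdot 2310} = \left(- \frac{1}{4}\right) \frac{1}{2310} = - \frac{1}{9240} \approx -0.00010823$)
$\left(27848 + \frac{1}{49112 - 35444}\right) \left(49160 + J\right) = \left(27848 + \frac{1}{49112 - 35444}\right) \left(49160 - \frac{1}{9240}\right) = \left(27848 + \frac{1}{13668}\right) \frac{454238399}{9240} = \frac{380626465}{13668} \cdot \frac{454238399}{9240} = \frac{34579031215725907}{25258464}$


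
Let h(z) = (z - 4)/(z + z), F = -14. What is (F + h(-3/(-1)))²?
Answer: 7225/36 ≈ 200.69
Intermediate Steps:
h(z) = (-4 + z)/(2*z) (h(z) = (-4 + z)/((2*z)) = (-4 + z)*(1/(2*z)) = (-4 + z)/(2*z))
(F + h(-3/(-1)))² = (-14 + (-4 - 3/(-1))/(2*((-3/(-1)))))² = (-14 + (-4 - 3*(-1))/(2*((-3*(-1)))))² = (-14 + (½)*(-4 + 3)/3)² = (-14 + (½)*(⅓)*(-1))² = (-14 - ⅙)² = (-85/6)² = 7225/36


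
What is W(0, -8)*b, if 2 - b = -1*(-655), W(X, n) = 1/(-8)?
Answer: 653/8 ≈ 81.625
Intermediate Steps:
W(X, n) = -⅛
b = -653 (b = 2 - (-1)*(-655) = 2 - 1*655 = 2 - 655 = -653)
W(0, -8)*b = -⅛*(-653) = 653/8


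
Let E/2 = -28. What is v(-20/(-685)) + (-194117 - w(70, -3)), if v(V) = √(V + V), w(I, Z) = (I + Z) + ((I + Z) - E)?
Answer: -194307 + 2*√274/137 ≈ -1.9431e+5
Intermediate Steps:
E = -56 (E = 2*(-28) = -56)
w(I, Z) = 56 + 2*I + 2*Z (w(I, Z) = (I + Z) + ((I + Z) - 1*(-56)) = (I + Z) + ((I + Z) + 56) = (I + Z) + (56 + I + Z) = 56 + 2*I + 2*Z)
v(V) = √2*√V (v(V) = √(2*V) = √2*√V)
v(-20/(-685)) + (-194117 - w(70, -3)) = √2*√(-20/(-685)) + (-194117 - (56 + 2*70 + 2*(-3))) = √2*√(-20*(-1/685)) + (-194117 - (56 + 140 - 6)) = √2*√(4/137) + (-194117 - 1*190) = √2*(2*√137/137) + (-194117 - 190) = 2*√274/137 - 194307 = -194307 + 2*√274/137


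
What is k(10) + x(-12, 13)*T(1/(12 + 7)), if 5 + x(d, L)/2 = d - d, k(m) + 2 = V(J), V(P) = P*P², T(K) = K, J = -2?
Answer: -200/19 ≈ -10.526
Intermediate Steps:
V(P) = P³
k(m) = -10 (k(m) = -2 + (-2)³ = -2 - 8 = -10)
x(d, L) = -10 (x(d, L) = -10 + 2*(d - d) = -10 + 2*0 = -10 + 0 = -10)
k(10) + x(-12, 13)*T(1/(12 + 7)) = -10 - 10/(12 + 7) = -10 - 10/19 = -200/19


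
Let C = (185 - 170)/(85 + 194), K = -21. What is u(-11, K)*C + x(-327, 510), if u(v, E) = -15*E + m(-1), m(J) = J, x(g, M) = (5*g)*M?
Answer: -77546480/93 ≈ -8.3383e+5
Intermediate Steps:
x(g, M) = 5*M*g
u(v, E) = -1 - 15*E (u(v, E) = -15*E - 1 = -1 - 15*E)
C = 5/93 (C = 15/279 = 15*(1/279) = 5/93 ≈ 0.053763)
u(-11, K)*C + x(-327, 510) = (-1 - 15*(-21))*(5/93) + 5*510*(-327) = (-1 + 315)*(5/93) - 833850 = 314*(5/93) - 833850 = 1570/93 - 833850 = -77546480/93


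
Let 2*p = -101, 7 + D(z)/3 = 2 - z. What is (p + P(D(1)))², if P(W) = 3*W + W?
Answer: 60025/4 ≈ 15006.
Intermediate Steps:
D(z) = -15 - 3*z (D(z) = -21 + 3*(2 - z) = -21 + (6 - 3*z) = -15 - 3*z)
p = -101/2 (p = (½)*(-101) = -101/2 ≈ -50.500)
P(W) = 4*W
(p + P(D(1)))² = (-101/2 + 4*(-15 - 3*1))² = (-101/2 + 4*(-15 - 3))² = (-101/2 + 4*(-18))² = (-101/2 - 72)² = (-245/2)² = 60025/4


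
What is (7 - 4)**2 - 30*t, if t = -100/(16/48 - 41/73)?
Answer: -13131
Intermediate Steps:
t = 438 (t = -100/(16*(1/48) - 41*1/73) = -100/(1/3 - 41/73) = -100/(-50/219) = -100*(-219/50) = 438)
(7 - 4)**2 - 30*t = (7 - 4)**2 - 30*438 = 3**2 - 13140 = 9 - 13140 = -13131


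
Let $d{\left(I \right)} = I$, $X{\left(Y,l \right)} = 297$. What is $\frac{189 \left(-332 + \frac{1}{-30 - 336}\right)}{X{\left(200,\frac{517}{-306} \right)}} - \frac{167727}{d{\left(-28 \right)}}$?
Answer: $\frac{46532311}{8052} \approx 5779.0$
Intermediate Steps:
$\frac{189 \left(-332 + \frac{1}{-30 - 336}\right)}{X{\left(200,\frac{517}{-306} \right)}} - \frac{167727}{d{\left(-28 \right)}} = \frac{189 \left(-332 + \frac{1}{-30 - 336}\right)}{297} - \frac{167727}{-28} = 189 \left(-332 + \frac{1}{-366}\right) \frac{1}{297} - - \frac{23961}{4} = 189 \left(-332 - \frac{1}{366}\right) \frac{1}{297} + \frac{23961}{4} = 189 \left(- \frac{121513}{366}\right) \frac{1}{297} + \frac{23961}{4} = \left(- \frac{7655319}{122}\right) \frac{1}{297} + \frac{23961}{4} = - \frac{850591}{4026} + \frac{23961}{4} = \frac{46532311}{8052}$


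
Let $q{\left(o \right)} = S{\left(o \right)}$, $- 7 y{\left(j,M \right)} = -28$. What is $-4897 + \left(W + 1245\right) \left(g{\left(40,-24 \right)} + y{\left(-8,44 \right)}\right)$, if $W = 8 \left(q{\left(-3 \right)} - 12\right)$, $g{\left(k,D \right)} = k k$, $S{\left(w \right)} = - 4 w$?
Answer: $1992083$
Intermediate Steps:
$y{\left(j,M \right)} = 4$ ($y{\left(j,M \right)} = \left(- \frac{1}{7}\right) \left(-28\right) = 4$)
$g{\left(k,D \right)} = k^{2}$
$q{\left(o \right)} = - 4 o$
$W = 0$ ($W = 8 \left(\left(-4\right) \left(-3\right) - 12\right) = 8 \left(12 - 12\right) = 8 \cdot 0 = 0$)
$-4897 + \left(W + 1245\right) \left(g{\left(40,-24 \right)} + y{\left(-8,44 \right)}\right) = -4897 + \left(0 + 1245\right) \left(40^{2} + 4\right) = -4897 + 1245 \left(1600 + 4\right) = -4897 + 1245 \cdot 1604 = -4897 + 1996980 = 1992083$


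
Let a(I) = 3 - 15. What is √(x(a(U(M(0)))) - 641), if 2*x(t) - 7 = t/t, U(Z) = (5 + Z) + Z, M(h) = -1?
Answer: 7*I*√13 ≈ 25.239*I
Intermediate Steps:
U(Z) = 5 + 2*Z
a(I) = -12
x(t) = 4 (x(t) = 7/2 + (t/t)/2 = 7/2 + (½)*1 = 7/2 + ½ = 4)
√(x(a(U(M(0)))) - 641) = √(4 - 641) = √(-637) = 7*I*√13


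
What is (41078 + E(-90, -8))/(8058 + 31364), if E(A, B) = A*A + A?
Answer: 24544/19711 ≈ 1.2452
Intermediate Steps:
E(A, B) = A + A² (E(A, B) = A² + A = A + A²)
(41078 + E(-90, -8))/(8058 + 31364) = (41078 - 90*(1 - 90))/(8058 + 31364) = (41078 - 90*(-89))/39422 = (41078 + 8010)*(1/39422) = 49088*(1/39422) = 24544/19711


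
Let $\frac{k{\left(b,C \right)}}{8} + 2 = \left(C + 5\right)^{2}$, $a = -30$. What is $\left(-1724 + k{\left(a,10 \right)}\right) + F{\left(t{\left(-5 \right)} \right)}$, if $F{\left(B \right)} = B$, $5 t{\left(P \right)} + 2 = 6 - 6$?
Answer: $\frac{298}{5} \approx 59.6$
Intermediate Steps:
$t{\left(P \right)} = - \frac{2}{5}$ ($t{\left(P \right)} = - \frac{2}{5} + \frac{6 - 6}{5} = - \frac{2}{5} + \frac{1}{5} \cdot 0 = - \frac{2}{5} + 0 = - \frac{2}{5}$)
$k{\left(b,C \right)} = -16 + 8 \left(5 + C\right)^{2}$ ($k{\left(b,C \right)} = -16 + 8 \left(C + 5\right)^{2} = -16 + 8 \left(5 + C\right)^{2}$)
$\left(-1724 + k{\left(a,10 \right)}\right) + F{\left(t{\left(-5 \right)} \right)} = \left(-1724 - \left(16 - 8 \left(5 + 10\right)^{2}\right)\right) - \frac{2}{5} = \left(-1724 - \left(16 - 8 \cdot 15^{2}\right)\right) - \frac{2}{5} = \left(-1724 + \left(-16 + 8 \cdot 225\right)\right) - \frac{2}{5} = \left(-1724 + \left(-16 + 1800\right)\right) - \frac{2}{5} = \left(-1724 + 1784\right) - \frac{2}{5} = 60 - \frac{2}{5} = \frac{298}{5}$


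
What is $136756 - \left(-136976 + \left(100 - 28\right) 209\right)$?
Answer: $258684$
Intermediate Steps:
$136756 - \left(-136976 + \left(100 - 28\right) 209\right) = 136756 - \left(-136976 + 72 \cdot 209\right) = 136756 - \left(-136976 + 15048\right) = 136756 - -121928 = 136756 + 121928 = 258684$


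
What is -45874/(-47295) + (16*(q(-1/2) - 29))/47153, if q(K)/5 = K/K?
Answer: 2144935442/2230101135 ≈ 0.96181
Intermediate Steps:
q(K) = 5 (q(K) = 5*(K/K) = 5*1 = 5)
-45874/(-47295) + (16*(q(-1/2) - 29))/47153 = -45874/(-47295) + (16*(5 - 29))/47153 = -45874*(-1/47295) + (16*(-24))*(1/47153) = 45874/47295 - 384*1/47153 = 45874/47295 - 384/47153 = 2144935442/2230101135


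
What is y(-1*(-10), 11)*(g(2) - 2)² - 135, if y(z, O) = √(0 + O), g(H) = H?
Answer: -135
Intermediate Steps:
y(z, O) = √O
y(-1*(-10), 11)*(g(2) - 2)² - 135 = √11*(2 - 2)² - 135 = √11*0² - 135 = √11*0 - 135 = 0 - 135 = -135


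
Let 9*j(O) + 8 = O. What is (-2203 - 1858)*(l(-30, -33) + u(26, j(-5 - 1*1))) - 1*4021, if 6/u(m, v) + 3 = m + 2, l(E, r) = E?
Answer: 2920859/25 ≈ 1.1683e+5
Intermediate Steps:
j(O) = -8/9 + O/9
u(m, v) = 6/(-1 + m) (u(m, v) = 6/(-3 + (m + 2)) = 6/(-3 + (2 + m)) = 6/(-1 + m))
(-2203 - 1858)*(l(-30, -33) + u(26, j(-5 - 1*1))) - 1*4021 = (-2203 - 1858)*(-30 + 6/(-1 + 26)) - 1*4021 = -4061*(-30 + 6/25) - 4021 = -4061*(-744/25) - 4021 = 3021384/25 - 4021 = 2920859/25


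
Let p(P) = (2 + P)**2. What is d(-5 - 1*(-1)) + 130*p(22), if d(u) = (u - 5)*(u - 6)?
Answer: 74970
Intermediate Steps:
d(u) = (-6 + u)*(-5 + u) (d(u) = (-5 + u)*(-6 + u) = (-6 + u)*(-5 + u))
d(-5 - 1*(-1)) + 130*p(22) = (30 + (-5 - 1*(-1))**2 - 11*(-5 - 1*(-1))) + 130*(2 + 22)**2 = (30 + (-5 + 1)**2 - 11*(-5 + 1)) + 130*24**2 = (30 + (-4)**2 - 11*(-4)) + 130*576 = (30 + 16 + 44) + 74880 = 90 + 74880 = 74970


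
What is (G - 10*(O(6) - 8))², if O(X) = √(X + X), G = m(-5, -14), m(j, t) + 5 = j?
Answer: 6100 - 2800*√3 ≈ 1250.3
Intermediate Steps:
m(j, t) = -5 + j
G = -10 (G = -5 - 5 = -10)
O(X) = √2*√X (O(X) = √(2*X) = √2*√X)
(G - 10*(O(6) - 8))² = (-10 - 10*(√2*√6 - 8))² = (-10 - 10*(2*√3 - 8))² = (-10 - 10*(-8 + 2*√3))² = (-10 + (80 - 20*√3))² = (70 - 20*√3)²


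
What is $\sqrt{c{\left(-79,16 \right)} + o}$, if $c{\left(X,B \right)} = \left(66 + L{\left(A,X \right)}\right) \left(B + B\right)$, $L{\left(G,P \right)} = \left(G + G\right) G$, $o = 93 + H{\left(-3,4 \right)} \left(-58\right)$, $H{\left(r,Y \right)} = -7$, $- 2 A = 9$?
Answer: $\sqrt{3907} \approx 62.506$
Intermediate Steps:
$A = - \frac{9}{2}$ ($A = \left(- \frac{1}{2}\right) 9 = - \frac{9}{2} \approx -4.5$)
$o = 499$ ($o = 93 - -406 = 93 + 406 = 499$)
$L{\left(G,P \right)} = 2 G^{2}$ ($L{\left(G,P \right)} = 2 G G = 2 G^{2}$)
$c{\left(X,B \right)} = 213 B$ ($c{\left(X,B \right)} = \left(66 + 2 \left(- \frac{9}{2}\right)^{2}\right) \left(B + B\right) = \left(66 + 2 \cdot \frac{81}{4}\right) 2 B = \left(66 + \frac{81}{2}\right) 2 B = \frac{213 \cdot 2 B}{2} = 213 B$)
$\sqrt{c{\left(-79,16 \right)} + o} = \sqrt{213 \cdot 16 + 499} = \sqrt{3408 + 499} = \sqrt{3907}$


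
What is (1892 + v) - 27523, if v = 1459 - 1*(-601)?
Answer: -23571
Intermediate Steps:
v = 2060 (v = 1459 + 601 = 2060)
(1892 + v) - 27523 = (1892 + 2060) - 27523 = 3952 - 27523 = -23571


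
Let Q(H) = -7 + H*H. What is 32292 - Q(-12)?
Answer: 32155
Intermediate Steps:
Q(H) = -7 + H**2
32292 - Q(-12) = 32292 - (-7 + (-12)**2) = 32292 - (-7 + 144) = 32292 - 1*137 = 32292 - 137 = 32155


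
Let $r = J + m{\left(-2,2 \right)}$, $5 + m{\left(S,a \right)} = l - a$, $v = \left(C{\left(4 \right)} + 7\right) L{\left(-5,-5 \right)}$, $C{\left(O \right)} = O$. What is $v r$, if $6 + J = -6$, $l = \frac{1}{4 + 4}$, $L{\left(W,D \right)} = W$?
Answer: $\frac{8305}{8} \approx 1038.1$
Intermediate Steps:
$l = \frac{1}{8} \approx 0.125$
$v = -55$ ($v = \left(4 + 7\right) \left(-5\right) = 11 \left(-5\right) = -55$)
$m{\left(S,a \right)} = - \frac{39}{8} - a$ ($m{\left(S,a \right)} = -5 - \left(- \frac{1}{8} + a\right) = - \frac{39}{8} - a$)
$J = -12$ ($J = -6 - 6 = -12$)
$r = - \frac{151}{8}$ ($r = -12 - \frac{55}{8} = - \frac{151}{8} \approx -18.875$)
$v r = \left(-55\right) \left(- \frac{151}{8}\right) = \frac{8305}{8}$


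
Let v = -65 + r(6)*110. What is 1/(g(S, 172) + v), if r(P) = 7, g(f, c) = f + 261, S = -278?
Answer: 1/688 ≈ 0.0014535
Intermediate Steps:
g(f, c) = 261 + f
v = 705 (v = -65 + 7*110 = -65 + 770 = 705)
1/(g(S, 172) + v) = 1/((261 - 278) + 705) = 1/(-17 + 705) = 1/688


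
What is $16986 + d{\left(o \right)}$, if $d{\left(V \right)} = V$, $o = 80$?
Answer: $17066$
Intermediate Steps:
$16986 + d{\left(o \right)} = 16986 + 80 = 17066$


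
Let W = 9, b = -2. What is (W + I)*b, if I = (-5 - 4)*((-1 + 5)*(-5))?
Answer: -378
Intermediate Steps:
I = 180 (I = -36*(-5) = -9*(-20) = 180)
(W + I)*b = (9 + 180)*(-2) = 189*(-2) = -378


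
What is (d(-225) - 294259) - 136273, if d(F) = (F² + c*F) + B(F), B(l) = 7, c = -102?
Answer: -356950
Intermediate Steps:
d(F) = 7 + F² - 102*F (d(F) = (F² - 102*F) + 7 = 7 + F² - 102*F)
(d(-225) - 294259) - 136273 = ((7 + (-225)² - 102*(-225)) - 294259) - 136273 = ((7 + 50625 + 22950) - 294259) - 136273 = (73582 - 294259) - 136273 = -220677 - 136273 = -356950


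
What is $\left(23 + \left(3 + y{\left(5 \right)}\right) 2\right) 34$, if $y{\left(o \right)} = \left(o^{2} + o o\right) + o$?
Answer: $4726$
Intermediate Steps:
$y{\left(o \right)} = o + 2 o^{2}$ ($y{\left(o \right)} = \left(o^{2} + o^{2}\right) + o = 2 o^{2} + o = o + 2 o^{2}$)
$\left(23 + \left(3 + y{\left(5 \right)}\right) 2\right) 34 = \left(23 + \left(3 + 5 \left(1 + 2 \cdot 5\right)\right) 2\right) 34 = \left(23 + \left(3 + 5 \left(1 + 10\right)\right) 2\right) 34 = \left(23 + \left(3 + 5 \cdot 11\right) 2\right) 34 = \left(23 + \left(3 + 55\right) 2\right) 34 = \left(23 + 58 \cdot 2\right) 34 = \left(23 + 116\right) 34 = 139 \cdot 34 = 4726$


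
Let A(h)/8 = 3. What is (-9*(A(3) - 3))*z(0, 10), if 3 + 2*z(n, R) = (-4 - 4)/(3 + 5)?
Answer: 378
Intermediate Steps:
z(n, R) = -2 (z(n, R) = -3/2 + ((-4 - 4)/(3 + 5))/2 = -3/2 + (-8/8)/2 = -3/2 + (-8*1/8)/2 = -3/2 + (1/2)*(-1) = -3/2 - 1/2 = -2)
A(h) = 24 (A(h) = 8*3 = 24)
(-9*(A(3) - 3))*z(0, 10) = -9*(24 - 3)*(-2) = -9*21*(-2) = -189*(-2) = 378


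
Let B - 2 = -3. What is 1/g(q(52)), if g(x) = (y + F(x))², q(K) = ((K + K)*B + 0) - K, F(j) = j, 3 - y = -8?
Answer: 1/21025 ≈ 4.7562e-5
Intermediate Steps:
y = 11 (y = 3 - 1*(-8) = 3 + 8 = 11)
B = -1 (B = 2 - 3 = -1)
q(K) = -3*K (q(K) = ((K + K)*(-1) + 0) - K = ((2*K)*(-1) + 0) - K = (-2*K + 0) - K = -2*K - K = -3*K)
g(x) = (11 + x)²
1/g(q(52)) = 1/((11 - 3*52)²) = 1/((11 - 156)²) = 1/((-145)²) = 1/21025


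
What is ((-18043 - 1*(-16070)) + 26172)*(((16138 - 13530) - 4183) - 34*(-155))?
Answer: 89415305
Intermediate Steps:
((-18043 - 1*(-16070)) + 26172)*(((16138 - 13530) - 4183) - 34*(-155)) = ((-18043 + 16070) + 26172)*((2608 - 4183) + 5270) = (-1973 + 26172)*(-1575 + 5270) = 24199*3695 = 89415305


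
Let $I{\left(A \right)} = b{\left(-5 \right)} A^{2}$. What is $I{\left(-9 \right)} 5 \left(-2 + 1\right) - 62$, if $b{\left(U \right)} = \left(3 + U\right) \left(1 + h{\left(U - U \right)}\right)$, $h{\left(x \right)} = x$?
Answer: $748$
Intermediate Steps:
$b{\left(U \right)} = 3 + U$ ($b{\left(U \right)} = \left(3 + U\right) \left(1 + \left(U - U\right)\right) = \left(3 + U\right) \left(1 + 0\right) = \left(3 + U\right) 1 = 3 + U$)
$I{\left(A \right)} = - 2 A^{2}$ ($I{\left(A \right)} = \left(3 - 5\right) A^{2} = - 2 A^{2}$)
$I{\left(-9 \right)} 5 \left(-2 + 1\right) - 62 = - 2 \left(-9\right)^{2} \cdot 5 \left(-2 + 1\right) - 62 = \left(-2\right) 81 \cdot 5 \left(-1\right) - 62 = \left(-162\right) \left(-5\right) - 62 = 810 - 62 = 748$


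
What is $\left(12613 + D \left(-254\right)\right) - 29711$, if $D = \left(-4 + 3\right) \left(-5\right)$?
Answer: $-18368$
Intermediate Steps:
$D = 5$ ($D = \left(-1\right) \left(-5\right) = 5$)
$\left(12613 + D \left(-254\right)\right) - 29711 = \left(12613 + 5 \left(-254\right)\right) - 29711 = \left(12613 - 1270\right) - 29711 = 11343 - 29711 = -18368$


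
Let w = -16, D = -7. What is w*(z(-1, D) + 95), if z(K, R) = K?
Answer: -1504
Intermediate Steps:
w*(z(-1, D) + 95) = -16*(-1 + 95) = -16*94 = -1504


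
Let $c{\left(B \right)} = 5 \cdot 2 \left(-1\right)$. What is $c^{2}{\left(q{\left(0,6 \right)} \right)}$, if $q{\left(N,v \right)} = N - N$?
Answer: $100$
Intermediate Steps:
$q{\left(N,v \right)} = 0$
$c{\left(B \right)} = -10$ ($c{\left(B \right)} = 10 \left(-1\right) = -10$)
$c^{2}{\left(q{\left(0,6 \right)} \right)} = \left(-10\right)^{2} = 100$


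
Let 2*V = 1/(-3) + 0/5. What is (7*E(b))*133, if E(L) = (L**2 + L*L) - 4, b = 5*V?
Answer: -43757/18 ≈ -2430.9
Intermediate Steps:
V = -1/6 (V = (1/(-3) + 0/5)/2 = (1*(-1/3) + 0*(1/5))/2 = (-1/3 + 0)/2 = (1/2)*(-1/3) = -1/6 ≈ -0.16667)
b = -5/6 (b = 5*(-1/6) = -5/6 ≈ -0.83333)
E(L) = -4 + 2*L**2 (E(L) = (L**2 + L**2) - 4 = 2*L**2 - 4 = -4 + 2*L**2)
(7*E(b))*133 = (7*(-4 + 2*(-5/6)**2))*133 = (7*(-4 + 2*(25/36)))*133 = (7*(-4 + 25/18))*133 = (7*(-47/18))*133 = -329/18*133 = -43757/18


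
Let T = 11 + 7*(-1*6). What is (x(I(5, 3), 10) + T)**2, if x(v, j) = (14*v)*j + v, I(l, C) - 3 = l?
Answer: 1203409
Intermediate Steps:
I(l, C) = 3 + l
x(v, j) = v + 14*j*v (x(v, j) = 14*j*v + v = v + 14*j*v)
T = -31 (T = 11 + 7*(-6) = 11 - 42 = -31)
(x(I(5, 3), 10) + T)**2 = ((3 + 5)*(1 + 14*10) - 31)**2 = (8*(1 + 140) - 31)**2 = (8*141 - 31)**2 = (1128 - 31)**2 = 1097**2 = 1203409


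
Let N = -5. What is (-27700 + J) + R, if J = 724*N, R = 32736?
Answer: 1416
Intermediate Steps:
J = -3620 (J = 724*(-5) = -3620)
(-27700 + J) + R = (-27700 - 3620) + 32736 = -31320 + 32736 = 1416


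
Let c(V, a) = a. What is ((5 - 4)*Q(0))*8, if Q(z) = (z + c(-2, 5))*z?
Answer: 0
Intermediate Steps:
Q(z) = z*(5 + z) (Q(z) = (z + 5)*z = (5 + z)*z = z*(5 + z))
((5 - 4)*Q(0))*8 = ((5 - 4)*(0*(5 + 0)))*8 = (1*(0*5))*8 = (1*0)*8 = 0*8 = 0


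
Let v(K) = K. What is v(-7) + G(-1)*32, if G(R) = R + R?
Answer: -71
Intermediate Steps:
G(R) = 2*R
v(-7) + G(-1)*32 = -7 + (2*(-1))*32 = -7 - 2*32 = -7 - 64 = -71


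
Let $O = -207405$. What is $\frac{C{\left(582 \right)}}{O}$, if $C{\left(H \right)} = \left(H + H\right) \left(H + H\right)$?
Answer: $- \frac{150544}{23045} \approx -6.5326$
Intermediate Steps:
$C{\left(H \right)} = 4 H^{2}$ ($C{\left(H \right)} = 2 H 2 H = 4 H^{2}$)
$\frac{C{\left(582 \right)}}{O} = \frac{4 \cdot 582^{2}}{-207405} = 4 \cdot 338724 \left(- \frac{1}{207405}\right) = 1354896 \left(- \frac{1}{207405}\right) = - \frac{150544}{23045}$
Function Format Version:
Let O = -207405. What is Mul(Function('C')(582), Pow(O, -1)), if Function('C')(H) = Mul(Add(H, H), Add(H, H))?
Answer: Rational(-150544, 23045) ≈ -6.5326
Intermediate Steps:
Function('C')(H) = Mul(4, Pow(H, 2)) (Function('C')(H) = Mul(Mul(2, H), Mul(2, H)) = Mul(4, Pow(H, 2)))
Mul(Function('C')(582), Pow(O, -1)) = Mul(Mul(4, Pow(582, 2)), Pow(-207405, -1)) = Mul(Mul(4, 338724), Rational(-1, 207405)) = Mul(1354896, Rational(-1, 207405)) = Rational(-150544, 23045)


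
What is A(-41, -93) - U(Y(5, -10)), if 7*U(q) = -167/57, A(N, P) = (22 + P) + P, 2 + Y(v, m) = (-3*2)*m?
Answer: -65269/399 ≈ -163.58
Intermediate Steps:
Y(v, m) = -2 - 6*m (Y(v, m) = -2 + (-3*2)*m = -2 - 6*m)
A(N, P) = 22 + 2*P
U(q) = -167/399 (U(q) = (-167/57)/7 = (-167*1/57)/7 = (⅐)*(-167/57) = -167/399)
A(-41, -93) - U(Y(5, -10)) = (22 + 2*(-93)) - 1*(-167/399) = (22 - 186) + 167/399 = -164 + 167/399 = -65269/399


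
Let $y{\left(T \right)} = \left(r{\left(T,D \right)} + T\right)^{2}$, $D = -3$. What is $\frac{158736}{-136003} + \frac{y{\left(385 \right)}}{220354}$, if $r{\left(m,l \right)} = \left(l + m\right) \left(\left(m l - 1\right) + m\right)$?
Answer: $\frac{11766478740195763}{29968805062} \approx 3.9262 \cdot 10^{5}$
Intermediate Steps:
$r{\left(m,l \right)} = \left(l + m\right) \left(-1 + m + l m\right)$ ($r{\left(m,l \right)} = \left(l + m\right) \left(\left(l m - 1\right) + m\right) = \left(l + m\right) \left(\left(-1 + l m\right) + m\right) = \left(l + m\right) \left(-1 + m + l m\right)$)
$y{\left(T \right)} = \left(3 - 2 T^{2} + 6 T\right)^{2}$ ($y{\left(T \right)} = \left(\left(T^{2} - -3 - T - 3 T - 3 T^{2} + T \left(-3\right)^{2}\right) + T\right)^{2} = \left(\left(T^{2} + 3 - T - 3 T - 3 T^{2} + T 9\right) + T\right)^{2} = \left(\left(T^{2} + 3 - T - 3 T - 3 T^{2} + 9 T\right) + T\right)^{2} = \left(\left(3 - 2 T^{2} + 5 T\right) + T\right)^{2} = \left(3 - 2 T^{2} + 6 T\right)^{2}$)
$\frac{158736}{-136003} + \frac{y{\left(385 \right)}}{220354} = \frac{158736}{-136003} + \frac{\left(-3 - 2310 + 2 \cdot 385^{2}\right)^{2}}{220354} = 158736 \left(- \frac{1}{136003}\right) + \left(-3 - 2310 + 2 \cdot 148225\right)^{2} \cdot \frac{1}{220354} = - \frac{158736}{136003} + \left(-3 - 2310 + 296450\right)^{2} \cdot \frac{1}{220354} = - \frac{158736}{136003} + 294137^{2} \cdot \frac{1}{220354} = - \frac{158736}{136003} + 86516574769 \cdot \frac{1}{220354} = - \frac{158736}{136003} + \frac{86516574769}{220354} = \frac{11766478740195763}{29968805062}$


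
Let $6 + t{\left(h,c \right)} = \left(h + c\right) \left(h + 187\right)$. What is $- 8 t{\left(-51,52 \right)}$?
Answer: $-1040$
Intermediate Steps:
$t{\left(h,c \right)} = -6 + \left(187 + h\right) \left(c + h\right)$ ($t{\left(h,c \right)} = -6 + \left(h + c\right) \left(h + 187\right) = -6 + \left(c + h\right) \left(187 + h\right) = -6 + \left(187 + h\right) \left(c + h\right)$)
$- 8 t{\left(-51,52 \right)} = - 8 \left(-6 + \left(-51\right)^{2} + 187 \cdot 52 + 187 \left(-51\right) + 52 \left(-51\right)\right) = - 8 \left(-6 + 2601 + 9724 - 9537 - 2652\right) = \left(-8\right) 130 = -1040$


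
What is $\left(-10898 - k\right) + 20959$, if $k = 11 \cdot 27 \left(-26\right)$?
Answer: $17783$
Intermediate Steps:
$k = -7722$ ($k = 297 \left(-26\right) = -7722$)
$\left(-10898 - k\right) + 20959 = \left(-10898 - -7722\right) + 20959 = \left(-10898 + 7722\right) + 20959 = -3176 + 20959 = 17783$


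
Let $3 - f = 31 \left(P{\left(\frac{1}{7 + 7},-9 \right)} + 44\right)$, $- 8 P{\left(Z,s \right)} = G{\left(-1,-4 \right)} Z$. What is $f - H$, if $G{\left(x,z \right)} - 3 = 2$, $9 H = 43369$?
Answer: $- \frac{6227821}{1008} \approx -6178.4$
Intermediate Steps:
$H = \frac{43369}{9}$ ($H = \frac{1}{9} \cdot 43369 = \frac{43369}{9} \approx 4818.8$)
$G{\left(x,z \right)} = 5$ ($G{\left(x,z \right)} = 3 + 2 = 5$)
$P{\left(Z,s \right)} = - \frac{5 Z}{8}$
$f = - \frac{152277}{112}$ ($f = 3 - 31 \left(- \frac{5}{8 \left(7 + 7\right)} + 44\right) = 3 - 31 \left(- \frac{5}{8 \cdot 14} + 44\right) = 3 - 31 \left(\left(- \frac{5}{8}\right) \frac{1}{14} + 44\right) = 3 - 31 \left(- \frac{5}{112} + 44\right) = 3 - 31 \cdot \frac{4923}{112} = 3 - \frac{152613}{112} = - \frac{152277}{112} \approx -1359.6$)
$f - H = - \frac{152277}{112} - \frac{43369}{9} = - \frac{6227821}{1008}$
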